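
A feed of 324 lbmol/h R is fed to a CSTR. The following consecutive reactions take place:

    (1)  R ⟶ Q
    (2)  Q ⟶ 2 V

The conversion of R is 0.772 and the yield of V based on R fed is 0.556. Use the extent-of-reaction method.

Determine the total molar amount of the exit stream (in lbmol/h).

Conversion of R: R consumed = 1ξ₁ = 0.772 × 324 → ξ₁ = 250.1 lbmol/h.
Yield of V: 2ξ₂ / 324 = 0.556 → ξ₂ = 90.07 lbmol/h.
Outlet amounts (n = n₀ + Σ ν·ξ):
  R: 324 − 1(250.1) = 73.87
  Q: 0 + 1(250.1) − 1(90.07) = 160.1
  V: 0 + 2(90.07) = 180.1
Total out = 73.87 + 160.1 + 180.1 = 414.1 lbmol/h.

414 lbmol/h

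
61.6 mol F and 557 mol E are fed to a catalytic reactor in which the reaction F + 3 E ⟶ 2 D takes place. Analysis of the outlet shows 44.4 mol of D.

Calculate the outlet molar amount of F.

39.4 mol

For D: n = n₀ + 2ξ → 44.4 = 0 + 2ξ, giving ξ = 22.2 mol.
Outlet amounts (n = n₀ + ν ξ):
  F: 61.6 − 1(22.2) = 39.4
  E: 557 − 3(22.2) = 490.4
  D: 0 + 2(22.2) = 44.4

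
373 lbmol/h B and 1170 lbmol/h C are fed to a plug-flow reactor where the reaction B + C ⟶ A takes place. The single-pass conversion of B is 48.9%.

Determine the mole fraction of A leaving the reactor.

0.134

B reacted = 0.489 × 373 = 182.4 lbmol/h; ν_B = −1, so ξ = 182.4/1 = 182.4 lbmol/h.
Outlet amounts (n = n₀ + ν ξ):
  B: 373 − 1(182.4) = 190.6
  C: 1170 − 1(182.4) = 987.6
  A: 0 + 1(182.4) = 182.4
Total out = 1361 lbmol/h; y_A = 182.4 / 1361 = 0.1341.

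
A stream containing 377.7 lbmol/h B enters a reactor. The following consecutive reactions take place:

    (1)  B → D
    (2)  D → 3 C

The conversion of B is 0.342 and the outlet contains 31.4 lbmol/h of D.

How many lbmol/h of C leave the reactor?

Conversion of B: B consumed = 1ξ₁ = 0.342 × 377.7 → ξ₁ = 129.2 lbmol/h.
D balance: n_D = 0 + 1ξ₁ − 1ξ₂ = 31.4 → ξ₂ = (1·129.2 − 31.4)/1 = 97.77 lbmol/h.
Outlet amounts (n = n₀ + Σ ν·ξ):
  B: 377.7 − 1(129.2) = 248.5
  D: 0 + 1(129.2) − 1(97.77) = 31.4
  C: 0 + 3(97.77) = 293.3

293 lbmol/h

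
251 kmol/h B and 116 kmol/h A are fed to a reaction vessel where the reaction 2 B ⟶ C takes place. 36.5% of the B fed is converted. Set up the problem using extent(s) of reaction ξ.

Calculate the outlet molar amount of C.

B reacted = 0.365 × 251 = 91.61 kmol/h; ν_B = −2, so ξ = 91.61/2 = 45.81 kmol/h.
Outlet amounts (n = n₀ + ν ξ):
  B: 251 − 2(45.81) = 159.4
  C: 0 + 1(45.81) = 45.81
  A: 116 (inert)

45.8 kmol/h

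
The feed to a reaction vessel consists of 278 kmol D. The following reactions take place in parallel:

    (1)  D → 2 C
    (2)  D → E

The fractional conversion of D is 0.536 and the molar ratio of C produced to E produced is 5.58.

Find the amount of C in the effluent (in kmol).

Conversion of D: D consumed = 0.536 × 278 = 149 kmol = 1ξ₁ + 1ξ₂.
Selectivity: 2ξ₁ / (1ξ₂) = 5.58 → ξ₁ = 2.79 ξ₂.
Substitute: (1·2.79 + 1) ξ₂ = 149 → ξ₂ = 39.32 kmol, ξ₁ = 109.7 kmol.
Outlet amounts (n = n₀ + Σ ν·ξ):
  D: 278 − 1(109.7) − 1(39.32) = 129
  C: 0 + 2(109.7) = 219.4
  E: 0 + 1(39.32) = 39.32

219 kmol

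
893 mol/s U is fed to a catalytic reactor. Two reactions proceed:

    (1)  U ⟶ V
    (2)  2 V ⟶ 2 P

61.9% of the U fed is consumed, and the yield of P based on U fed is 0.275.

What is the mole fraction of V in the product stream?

Conversion of U: U consumed = 1ξ₁ = 0.619 × 893 → ξ₁ = 552.8 mol/s.
Yield of P: 2ξ₂ / 893 = 0.275 → ξ₂ = 122.8 mol/s.
Outlet amounts (n = n₀ + Σ ν·ξ):
  U: 893 − 1(552.8) = 340.2
  V: 0 + 1(552.8) − 2(122.8) = 307.2
  P: 0 + 2(122.8) = 245.6
Total out = 893 mol/s; y_V = 307.2 / 893 = 0.344.

0.344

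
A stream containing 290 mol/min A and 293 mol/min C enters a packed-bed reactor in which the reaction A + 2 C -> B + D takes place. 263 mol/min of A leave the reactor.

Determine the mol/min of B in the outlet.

27 mol/min

For A: n = n₀ − 1ξ → 263 = 290 − 1ξ, giving ξ = 27 mol/min.
Outlet amounts (n = n₀ + ν ξ):
  A: 290 − 1(27) = 263
  C: 293 − 2(27) = 239
  B: 0 + 1(27) = 27
  D: 0 + 1(27) = 27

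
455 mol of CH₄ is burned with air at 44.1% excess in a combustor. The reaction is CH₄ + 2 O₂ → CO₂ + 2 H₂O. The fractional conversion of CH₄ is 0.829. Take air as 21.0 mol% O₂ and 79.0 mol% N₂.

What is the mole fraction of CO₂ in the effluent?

0.0563

Stoichiometric O₂ = 2 × 455 = 910 mol; O₂ fed = 910 × 1.441 = 1311 mol.
N₂ fed = 1311 × 79/21 = 4933 mol.
Fuel reacted = 0.829 × 455 → ξ = 377.2 mol.
Outlet (n = n₀ + ν ξ):
  CH₄: 455 − 1(377.2) = 77.81
  O₂: 1311 − 2(377.2) = 556.9
  N₂: 4933 (inert)
  CO₂: 0 + 1(377.2) = 377.2
  H₂O: 0 + 2(377.2) = 754.4
Total out = 6699 mol; y_CO₂ = 377.2 / 6699 = 0.0563.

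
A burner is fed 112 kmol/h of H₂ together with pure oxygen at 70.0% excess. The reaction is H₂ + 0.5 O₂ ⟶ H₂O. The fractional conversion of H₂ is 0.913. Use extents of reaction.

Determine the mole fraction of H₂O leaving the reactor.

0.655

Stoichiometric O₂ = 0.5 × 112 = 56 kmol/h; O₂ fed = 56 × 1.700 = 95.2 kmol/h.
Fuel reacted = 0.913 × 112 → ξ = 102.3 kmol/h.
Outlet (n = n₀ + ν ξ):
  H₂: 112 − 1(102.3) = 9.744
  O₂: 95.2 − 0.5(102.3) = 44.07
  H₂O: 0 + 1(102.3) = 102.3
Total out = 156.1 kmol/h; y_H₂O = 102.3 / 156.1 = 0.6552.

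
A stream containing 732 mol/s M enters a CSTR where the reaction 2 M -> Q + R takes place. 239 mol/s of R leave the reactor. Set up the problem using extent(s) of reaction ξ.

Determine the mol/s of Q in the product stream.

For R: n = n₀ + 1ξ → 239 = 0 + 1ξ, giving ξ = 239 mol/s.
Outlet amounts (n = n₀ + ν ξ):
  M: 732 − 2(239) = 254
  Q: 0 + 1(239) = 239
  R: 0 + 1(239) = 239

239 mol/s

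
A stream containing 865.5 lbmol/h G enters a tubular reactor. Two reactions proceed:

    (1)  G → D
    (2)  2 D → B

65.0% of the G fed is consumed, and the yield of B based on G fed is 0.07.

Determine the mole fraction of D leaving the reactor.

Conversion of G: G consumed = 1ξ₁ = 0.65 × 865.5 → ξ₁ = 562.6 lbmol/h.
Yield of B: 1ξ₂ / 865.5 = 0.07 → ξ₂ = 60.59 lbmol/h.
Outlet amounts (n = n₀ + Σ ν·ξ):
  G: 865.5 − 1(562.6) = 302.9
  D: 0 + 1(562.6) − 2(60.59) = 441.4
  B: 0 + 1(60.59) = 60.59
Total out = 804.9 lbmol/h; y_D = 441.4 / 804.9 = 0.5484.

0.548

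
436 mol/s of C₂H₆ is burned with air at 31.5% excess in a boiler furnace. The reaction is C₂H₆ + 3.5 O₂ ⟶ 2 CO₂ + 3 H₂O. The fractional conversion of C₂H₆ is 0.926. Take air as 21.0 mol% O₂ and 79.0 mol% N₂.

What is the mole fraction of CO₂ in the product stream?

0.0792

Stoichiometric O₂ = 3.5 × 436 = 1526 mol/s; O₂ fed = 1526 × 1.315 = 2007 mol/s.
N₂ fed = 2007 × 79/21 = 7549 mol/s.
Fuel reacted = 0.926 × 436 → ξ = 403.7 mol/s.
Outlet (n = n₀ + ν ξ):
  C₂H₆: 436 − 1(403.7) = 32.26
  O₂: 2007 − 3.5(403.7) = 593.6
  N₂: 7549 (inert)
  CO₂: 0 + 2(403.7) = 807.5
  H₂O: 0 + 3(403.7) = 1211
Total out = 10190 mol/s; y_CO₂ = 807.5 / 10190 = 0.07921.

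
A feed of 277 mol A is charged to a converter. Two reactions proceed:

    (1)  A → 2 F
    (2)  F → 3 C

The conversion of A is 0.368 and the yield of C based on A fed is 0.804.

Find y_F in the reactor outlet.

0.246

Conversion of A: A consumed = 1ξ₁ = 0.368 × 277 → ξ₁ = 101.9 mol.
Yield of C: 3ξ₂ / 277 = 0.804 → ξ₂ = 74.24 mol.
Outlet amounts (n = n₀ + Σ ν·ξ):
  A: 277 − 1(101.9) = 175.1
  F: 0 + 2(101.9) − 1(74.24) = 129.6
  C: 0 + 3(74.24) = 222.7
Total out = 527.4 mol; y_F = 129.6 / 527.4 = 0.2458.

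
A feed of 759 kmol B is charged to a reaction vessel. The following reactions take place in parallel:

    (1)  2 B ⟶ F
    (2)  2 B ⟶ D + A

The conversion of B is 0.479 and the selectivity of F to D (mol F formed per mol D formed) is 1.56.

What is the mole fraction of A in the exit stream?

0.11

Conversion of B: B consumed = 0.479 × 759 = 363.6 kmol = 2ξ₁ + 2ξ₂.
Selectivity: 1ξ₁ / (1ξ₂) = 1.56 → ξ₁ = 1.56 ξ₂.
Substitute: (2·1.56 + 2) ξ₂ = 363.6 → ξ₂ = 71.01 kmol, ξ₁ = 110.8 kmol.
Outlet amounts (n = n₀ + Σ ν·ξ):
  B: 759 − 2(110.8) − 2(71.01) = 395.4
  F: 0 + 1(110.8) = 110.8
  D: 0 + 1(71.01) = 71.01
  A: 0 + 1(71.01) = 71.01
Total out = 648.2 kmol; y_A = 71.01 / 648.2 = 0.1095.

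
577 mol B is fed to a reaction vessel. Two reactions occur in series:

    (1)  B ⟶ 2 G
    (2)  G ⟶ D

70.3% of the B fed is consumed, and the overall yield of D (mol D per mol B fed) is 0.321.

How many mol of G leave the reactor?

Conversion of B: B consumed = 1ξ₁ = 0.703 × 577 → ξ₁ = 405.6 mol.
Yield of D: 1ξ₂ / 577 = 0.321 → ξ₂ = 185.2 mol.
Outlet amounts (n = n₀ + Σ ν·ξ):
  B: 577 − 1(405.6) = 171.4
  G: 0 + 2(405.6) − 1(185.2) = 626
  D: 0 + 1(185.2) = 185.2

626 mol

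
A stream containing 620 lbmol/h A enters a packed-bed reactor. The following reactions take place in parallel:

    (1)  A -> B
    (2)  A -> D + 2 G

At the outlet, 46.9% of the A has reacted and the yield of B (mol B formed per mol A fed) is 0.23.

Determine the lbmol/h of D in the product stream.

148 lbmol/h

Yield of B: 1ξ₁ / 620 = 0.23 → ξ₁ = 142.6 lbmol/h.
Conversion of A: 1ξ₁ + 1ξ₂ = 0.469 × 620 = 290.8 → ξ₂ = 148.2 lbmol/h.
Outlet amounts (n = n₀ + Σ ν·ξ):
  A: 620 − 1(142.6) − 1(148.2) = 329.2
  B: 0 + 1(142.6) = 142.6
  D: 0 + 1(148.2) = 148.2
  G: 0 + 2(148.2) = 296.4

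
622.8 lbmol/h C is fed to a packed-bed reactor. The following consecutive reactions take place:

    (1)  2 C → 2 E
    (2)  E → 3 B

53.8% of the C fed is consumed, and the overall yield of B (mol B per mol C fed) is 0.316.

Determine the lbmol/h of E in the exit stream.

269 lbmol/h

Conversion of C: C consumed = 2ξ₁ = 0.538 × 622.8 → ξ₁ = 167.5 lbmol/h.
Yield of B: 3ξ₂ / 622.8 = 0.316 → ξ₂ = 65.6 lbmol/h.
Outlet amounts (n = n₀ + Σ ν·ξ):
  C: 622.8 − 2(167.5) = 287.7
  E: 0 + 2(167.5) − 1(65.6) = 269.5
  B: 0 + 3(65.6) = 196.8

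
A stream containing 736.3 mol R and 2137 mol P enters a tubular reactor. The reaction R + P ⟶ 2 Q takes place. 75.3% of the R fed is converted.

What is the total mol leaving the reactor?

R reacted = 0.753 × 736.3 = 554.4 mol; ν_R = −1, so ξ = 554.4/1 = 554.4 mol.
Outlet amounts (n = n₀ + ν ξ):
  R: 736.3 − 1(554.4) = 181.9
  P: 2137 − 1(554.4) = 1583
  Q: 0 + 2(554.4) = 1109
Total out = 181.9 + 1583 + 1109 = 2873 mol.

2870 mol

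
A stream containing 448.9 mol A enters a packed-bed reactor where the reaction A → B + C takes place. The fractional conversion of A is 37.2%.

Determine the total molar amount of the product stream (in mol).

616 mol

A reacted = 0.372 × 448.9 = 167 mol; ν_A = −1, so ξ = 167/1 = 167 mol.
Outlet amounts (n = n₀ + ν ξ):
  A: 448.9 − 1(167) = 281.9
  B: 0 + 1(167) = 167
  C: 0 + 1(167) = 167
Total out = 281.9 + 167 + 167 = 615.9 mol.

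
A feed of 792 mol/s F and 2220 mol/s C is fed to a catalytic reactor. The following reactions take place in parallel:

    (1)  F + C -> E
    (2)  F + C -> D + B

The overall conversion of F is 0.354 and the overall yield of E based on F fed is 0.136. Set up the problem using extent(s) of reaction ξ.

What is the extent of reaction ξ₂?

ξ₂ = 173 mol/s

Yield of E: 1ξ₁ / 792 = 0.136 → ξ₁ = 107.7 mol/s.
Conversion of F: 1ξ₁ + 1ξ₂ = 0.354 × 792 = 280.4 → ξ₂ = 172.7 mol/s.
Outlet amounts (n = n₀ + Σ ν·ξ):
  F: 792 − 1(107.7) − 1(172.7) = 511.6
  C: 2220 − 1(107.7) − 1(172.7) = 1940
  E: 0 + 1(107.7) = 107.7
  D: 0 + 1(172.7) = 172.7
  B: 0 + 1(172.7) = 172.7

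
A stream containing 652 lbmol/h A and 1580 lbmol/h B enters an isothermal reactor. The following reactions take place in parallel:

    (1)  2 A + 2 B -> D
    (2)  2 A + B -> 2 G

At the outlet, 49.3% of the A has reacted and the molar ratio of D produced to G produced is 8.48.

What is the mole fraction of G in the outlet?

Conversion of A: A consumed = 0.493 × 652 = 321.4 lbmol/h = 2ξ₁ + 2ξ₂.
Selectivity: 1ξ₁ / (2ξ₂) = 8.48 → ξ₁ = 16.96 ξ₂.
Substitute: (2·16.96 + 2) ξ₂ = 321.4 → ξ₂ = 8.949 lbmol/h, ξ₁ = 151.8 lbmol/h.
Outlet amounts (n = n₀ + Σ ν·ξ):
  A: 652 − 2(151.8) − 2(8.949) = 330.6
  B: 1580 − 2(151.8) − 1(8.949) = 1268
  D: 0 + 1(151.8) = 151.8
  G: 0 + 2(8.949) = 17.9
Total out = 1768 lbmol/h; y_G = 17.9 / 1768 = 0.01012.

0.0101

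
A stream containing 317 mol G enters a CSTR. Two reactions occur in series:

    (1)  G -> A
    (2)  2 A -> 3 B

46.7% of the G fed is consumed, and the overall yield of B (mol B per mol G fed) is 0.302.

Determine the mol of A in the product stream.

84.2 mol

Conversion of G: G consumed = 1ξ₁ = 0.467 × 317 → ξ₁ = 148 mol.
Yield of B: 3ξ₂ / 317 = 0.302 → ξ₂ = 31.91 mol.
Outlet amounts (n = n₀ + Σ ν·ξ):
  G: 317 − 1(148) = 169
  A: 0 + 1(148) − 2(31.91) = 84.22
  B: 0 + 3(31.91) = 95.73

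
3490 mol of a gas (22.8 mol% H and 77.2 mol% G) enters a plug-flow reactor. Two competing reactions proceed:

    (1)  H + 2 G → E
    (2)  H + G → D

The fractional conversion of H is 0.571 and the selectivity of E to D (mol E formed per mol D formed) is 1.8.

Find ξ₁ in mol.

ξ₁ = 292 mol

Conversion of H: H consumed = 0.571 × 795.7 = 454.4 mol = 1ξ₁ + 1ξ₂.
Selectivity: 1ξ₁ / (1ξ₂) = 1.8 → ξ₁ = 1.8 ξ₂.
Substitute: (1·1.8 + 1) ξ₂ = 454.4 → ξ₂ = 162.3 mol, ξ₁ = 292.1 mol.
Outlet amounts (n = n₀ + Σ ν·ξ):
  H: 795.7 − 1(292.1) − 1(162.3) = 341.4
  G: 2694 − 2(292.1) − 1(162.3) = 1948
  E: 0 + 1(292.1) = 292.1
  D: 0 + 1(162.3) = 162.3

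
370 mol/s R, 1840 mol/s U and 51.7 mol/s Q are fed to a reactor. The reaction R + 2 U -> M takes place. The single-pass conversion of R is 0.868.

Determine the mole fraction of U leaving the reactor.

R reacted = 0.868 × 370 = 321.2 mol/s; ν_R = −1, so ξ = 321.2/1 = 321.2 mol/s.
Outlet amounts (n = n₀ + ν ξ):
  R: 370 − 1(321.2) = 48.84
  U: 1840 − 2(321.2) = 1198
  M: 0 + 1(321.2) = 321.2
  Q: 51.7 (inert)
Total out = 1619 mol/s; y_U = 1198 / 1619 = 0.7396.

0.74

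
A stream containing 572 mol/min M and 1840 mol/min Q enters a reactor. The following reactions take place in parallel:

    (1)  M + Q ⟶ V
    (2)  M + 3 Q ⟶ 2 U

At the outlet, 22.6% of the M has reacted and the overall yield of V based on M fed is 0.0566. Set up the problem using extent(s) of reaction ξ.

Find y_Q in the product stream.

0.694

Yield of V: 1ξ₁ / 572 = 0.0566 → ξ₁ = 32.38 mol/min.
Conversion of M: 1ξ₁ + 1ξ₂ = 0.226 × 572 = 129.3 → ξ₂ = 96.9 mol/min.
Outlet amounts (n = n₀ + Σ ν·ξ):
  M: 572 − 1(32.38) − 1(96.9) = 442.7
  Q: 1840 − 1(32.38) − 3(96.9) = 1517
  V: 0 + 1(32.38) = 32.38
  U: 0 + 2(96.9) = 193.8
Total out = 2186 mol/min; y_Q = 1517 / 2186 = 0.694.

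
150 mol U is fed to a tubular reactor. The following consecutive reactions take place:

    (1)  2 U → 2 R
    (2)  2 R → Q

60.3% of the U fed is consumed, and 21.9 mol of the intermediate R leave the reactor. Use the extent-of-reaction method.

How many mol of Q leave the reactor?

Conversion of U: U consumed = 2ξ₁ = 0.603 × 150 → ξ₁ = 45.23 mol.
R balance: n_R = 0 + 2ξ₁ − 2ξ₂ = 21.9 → ξ₂ = (2·45.23 − 21.9)/2 = 34.28 mol.
Outlet amounts (n = n₀ + Σ ν·ξ):
  U: 150 − 2(45.23) = 59.55
  R: 0 + 2(45.23) − 2(34.28) = 21.9
  Q: 0 + 1(34.28) = 34.28

34.3 mol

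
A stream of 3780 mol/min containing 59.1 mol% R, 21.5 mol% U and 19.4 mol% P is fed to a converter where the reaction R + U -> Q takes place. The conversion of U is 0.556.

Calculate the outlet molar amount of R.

U reacted = 0.556 × 812.7 = 451.9 mol/min; ν_U = −1, so ξ = 451.9/1 = 451.9 mol/min.
Outlet amounts (n = n₀ + ν ξ):
  R: 2234 − 1(451.9) = 1782
  U: 812.7 − 1(451.9) = 360.8
  Q: 0 + 1(451.9) = 451.9
  P: 733.3 (inert)

1780 mol/min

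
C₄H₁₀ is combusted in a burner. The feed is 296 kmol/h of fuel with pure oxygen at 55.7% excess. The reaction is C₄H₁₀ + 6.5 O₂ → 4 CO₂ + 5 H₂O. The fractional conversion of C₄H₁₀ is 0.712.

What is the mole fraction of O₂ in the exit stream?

0.451

Stoichiometric O₂ = 6.5 × 296 = 1924 kmol/h; O₂ fed = 1924 × 1.557 = 2996 kmol/h.
Fuel reacted = 0.712 × 296 → ξ = 210.8 kmol/h.
Outlet (n = n₀ + ν ξ):
  C₄H₁₀: 296 − 1(210.8) = 85.25
  O₂: 2996 − 6.5(210.8) = 1626
  CO₂: 0 + 4(210.8) = 843
  H₂O: 0 + 5(210.8) = 1054
Total out = 3608 kmol/h; y_O₂ = 1626 / 3608 = 0.4506.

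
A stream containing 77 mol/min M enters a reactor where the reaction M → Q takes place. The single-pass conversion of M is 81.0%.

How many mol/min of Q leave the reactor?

62.4 mol/min

M reacted = 0.81 × 77 = 62.37 mol/min; ν_M = −1, so ξ = 62.37/1 = 62.37 mol/min.
Outlet amounts (n = n₀ + ν ξ):
  M: 77 − 1(62.37) = 14.63
  Q: 0 + 1(62.37) = 62.37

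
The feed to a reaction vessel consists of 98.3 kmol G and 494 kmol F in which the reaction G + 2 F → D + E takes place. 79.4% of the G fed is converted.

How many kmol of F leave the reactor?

G reacted = 0.794 × 98.3 = 78.05 kmol; ν_G = −1, so ξ = 78.05/1 = 78.05 kmol.
Outlet amounts (n = n₀ + ν ξ):
  G: 98.3 − 1(78.05) = 20.25
  F: 494 − 2(78.05) = 337.9
  D: 0 + 1(78.05) = 78.05
  E: 0 + 1(78.05) = 78.05

338 kmol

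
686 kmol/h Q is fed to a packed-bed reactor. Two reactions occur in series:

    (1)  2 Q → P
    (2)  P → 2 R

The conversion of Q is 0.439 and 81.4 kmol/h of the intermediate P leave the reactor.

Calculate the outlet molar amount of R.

Conversion of Q: Q consumed = 2ξ₁ = 0.439 × 686 → ξ₁ = 150.6 kmol/h.
P balance: n_P = 0 + 1ξ₁ − 1ξ₂ = 81.4 → ξ₂ = (1·150.6 − 81.4)/1 = 69.18 kmol/h.
Outlet amounts (n = n₀ + Σ ν·ξ):
  Q: 686 − 2(150.6) = 384.8
  P: 0 + 1(150.6) − 1(69.18) = 81.4
  R: 0 + 2(69.18) = 138.4

138 kmol/h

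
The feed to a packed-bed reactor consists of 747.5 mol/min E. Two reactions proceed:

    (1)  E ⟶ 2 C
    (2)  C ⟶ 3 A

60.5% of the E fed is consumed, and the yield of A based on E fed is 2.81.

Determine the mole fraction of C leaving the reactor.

Conversion of E: E consumed = 1ξ₁ = 0.605 × 747.5 → ξ₁ = 452.2 mol/min.
Yield of A: 3ξ₂ / 747.5 = 2.81 → ξ₂ = 700.2 mol/min.
Outlet amounts (n = n₀ + Σ ν·ξ):
  E: 747.5 − 1(452.2) = 295.3
  C: 0 + 2(452.2) − 1(700.2) = 204.3
  A: 0 + 3(700.2) = 2100
Total out = 2600 mol/min; y_C = 204.3 / 2600 = 0.07858.

0.0786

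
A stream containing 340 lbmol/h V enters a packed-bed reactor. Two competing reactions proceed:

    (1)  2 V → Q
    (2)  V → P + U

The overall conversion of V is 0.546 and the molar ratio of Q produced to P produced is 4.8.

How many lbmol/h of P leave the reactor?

Conversion of V: V consumed = 0.546 × 340 = 185.6 lbmol/h = 2ξ₁ + 1ξ₂.
Selectivity: 1ξ₁ / (1ξ₂) = 4.8 → ξ₁ = 4.8 ξ₂.
Substitute: (2·4.8 + 1) ξ₂ = 185.6 → ξ₂ = 17.51 lbmol/h, ξ₁ = 84.06 lbmol/h.
Outlet amounts (n = n₀ + Σ ν·ξ):
  V: 340 − 2(84.06) − 1(17.51) = 154.4
  Q: 0 + 1(84.06) = 84.06
  P: 0 + 1(17.51) = 17.51
  U: 0 + 1(17.51) = 17.51

17.5 lbmol/h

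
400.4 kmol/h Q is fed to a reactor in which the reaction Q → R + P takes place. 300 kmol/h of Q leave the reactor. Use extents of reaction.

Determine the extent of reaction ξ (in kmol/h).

ξ = 100 kmol/h

For Q: n = n₀ − 1ξ → 300 = 400.4 − 1ξ, giving ξ = 100.4 kmol/h.
Outlet amounts (n = n₀ + ν ξ):
  Q: 400.4 − 1(100.4) = 300
  R: 0 + 1(100.4) = 100.4
  P: 0 + 1(100.4) = 100.4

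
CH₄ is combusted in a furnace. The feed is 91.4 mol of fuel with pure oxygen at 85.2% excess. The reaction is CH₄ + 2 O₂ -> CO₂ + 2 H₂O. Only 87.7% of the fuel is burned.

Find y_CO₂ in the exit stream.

0.186

Stoichiometric O₂ = 2 × 91.4 = 182.8 mol; O₂ fed = 182.8 × 1.852 = 338.5 mol.
Fuel reacted = 0.877 × 91.4 → ξ = 80.16 mol.
Outlet (n = n₀ + ν ξ):
  CH₄: 91.4 − 1(80.16) = 11.24
  O₂: 338.5 − 2(80.16) = 178.2
  CO₂: 0 + 1(80.16) = 80.16
  H₂O: 0 + 2(80.16) = 160.3
Total out = 429.9 mol; y_CO₂ = 80.16 / 429.9 = 0.1864.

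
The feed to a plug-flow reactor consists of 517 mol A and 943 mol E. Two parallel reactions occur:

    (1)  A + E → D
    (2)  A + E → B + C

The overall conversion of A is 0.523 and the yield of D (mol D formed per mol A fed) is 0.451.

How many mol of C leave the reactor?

Yield of D: 1ξ₁ / 517 = 0.451 → ξ₁ = 233.2 mol.
Conversion of A: 1ξ₁ + 1ξ₂ = 0.523 × 517 = 270.4 → ξ₂ = 37.22 mol.
Outlet amounts (n = n₀ + Σ ν·ξ):
  A: 517 − 1(233.2) − 1(37.22) = 246.6
  E: 943 − 1(233.2) − 1(37.22) = 672.6
  D: 0 + 1(233.2) = 233.2
  B: 0 + 1(37.22) = 37.22
  C: 0 + 1(37.22) = 37.22

37.2 mol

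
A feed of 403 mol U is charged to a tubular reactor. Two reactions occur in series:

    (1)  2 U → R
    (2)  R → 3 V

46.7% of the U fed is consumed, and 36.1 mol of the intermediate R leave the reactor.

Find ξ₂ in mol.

ξ₂ = 58 mol

Conversion of U: U consumed = 2ξ₁ = 0.467 × 403 → ξ₁ = 94.1 mol.
R balance: n_R = 0 + 1ξ₁ − 1ξ₂ = 36.1 → ξ₂ = (1·94.1 − 36.1)/1 = 58 mol.
Outlet amounts (n = n₀ + Σ ν·ξ):
  U: 403 − 2(94.1) = 214.8
  R: 0 + 1(94.1) − 1(58) = 36.1
  V: 0 + 3(58) = 174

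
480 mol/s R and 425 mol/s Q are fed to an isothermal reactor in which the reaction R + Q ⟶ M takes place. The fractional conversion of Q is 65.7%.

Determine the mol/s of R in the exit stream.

Q reacted = 0.657 × 425 = 279.2 mol/s; ν_Q = −1, so ξ = 279.2/1 = 279.2 mol/s.
Outlet amounts (n = n₀ + ν ξ):
  R: 480 − 1(279.2) = 200.8
  Q: 425 − 1(279.2) = 145.8
  M: 0 + 1(279.2) = 279.2

201 mol/s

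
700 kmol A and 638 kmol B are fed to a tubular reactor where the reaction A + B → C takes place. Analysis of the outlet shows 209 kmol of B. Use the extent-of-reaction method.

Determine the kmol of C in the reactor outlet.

For B: n = n₀ − 1ξ → 209 = 638 − 1ξ, giving ξ = 429 kmol.
Outlet amounts (n = n₀ + ν ξ):
  A: 700 − 1(429) = 271
  B: 638 − 1(429) = 209
  C: 0 + 1(429) = 429

429 kmol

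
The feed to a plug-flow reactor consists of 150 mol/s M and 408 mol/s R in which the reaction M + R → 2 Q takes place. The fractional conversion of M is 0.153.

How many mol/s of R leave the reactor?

385 mol/s

M reacted = 0.153 × 150 = 22.95 mol/s; ν_M = −1, so ξ = 22.95/1 = 22.95 mol/s.
Outlet amounts (n = n₀ + ν ξ):
  M: 150 − 1(22.95) = 127
  R: 408 − 1(22.95) = 385.1
  Q: 0 + 2(22.95) = 45.9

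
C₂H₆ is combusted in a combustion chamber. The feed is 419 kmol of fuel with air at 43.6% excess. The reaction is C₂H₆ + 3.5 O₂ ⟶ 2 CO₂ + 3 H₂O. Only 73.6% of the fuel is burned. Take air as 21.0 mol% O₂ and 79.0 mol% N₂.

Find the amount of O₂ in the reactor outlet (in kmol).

1030 kmol

Stoichiometric O₂ = 3.5 × 419 = 1466 kmol; O₂ fed = 1466 × 1.436 = 2106 kmol.
N₂ fed = 2106 × 79/21 = 7922 kmol.
Fuel reacted = 0.736 × 419 → ξ = 308.4 kmol.
Outlet (n = n₀ + ν ξ):
  C₂H₆: 419 − 1(308.4) = 110.6
  O₂: 2106 − 3.5(308.4) = 1027
  N₂: 7922 (inert)
  CO₂: 0 + 2(308.4) = 616.8
  H₂O: 0 + 3(308.4) = 925.2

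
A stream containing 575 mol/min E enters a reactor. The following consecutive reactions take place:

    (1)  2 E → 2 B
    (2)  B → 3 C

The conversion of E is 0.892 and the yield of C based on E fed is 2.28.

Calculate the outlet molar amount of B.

75.9 mol/min

Conversion of E: E consumed = 2ξ₁ = 0.892 × 575 → ξ₁ = 256.4 mol/min.
Yield of C: 3ξ₂ / 575 = 2.28 → ξ₂ = 437 mol/min.
Outlet amounts (n = n₀ + Σ ν·ξ):
  E: 575 − 2(256.4) = 62.1
  B: 0 + 2(256.4) − 1(437) = 75.9
  C: 0 + 3(437) = 1311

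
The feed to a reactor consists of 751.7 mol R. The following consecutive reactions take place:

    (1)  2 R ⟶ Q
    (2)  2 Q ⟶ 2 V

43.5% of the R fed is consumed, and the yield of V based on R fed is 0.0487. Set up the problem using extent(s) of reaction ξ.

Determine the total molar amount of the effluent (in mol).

588 mol

Conversion of R: R consumed = 2ξ₁ = 0.435 × 751.7 → ξ₁ = 163.5 mol.
Yield of V: 2ξ₂ / 751.7 = 0.0487 → ξ₂ = 18.3 mol.
Outlet amounts (n = n₀ + Σ ν·ξ):
  R: 751.7 − 2(163.5) = 424.7
  Q: 0 + 1(163.5) − 2(18.3) = 126.9
  V: 0 + 2(18.3) = 36.61
Total out = 424.7 + 126.9 + 36.61 = 588.2 mol.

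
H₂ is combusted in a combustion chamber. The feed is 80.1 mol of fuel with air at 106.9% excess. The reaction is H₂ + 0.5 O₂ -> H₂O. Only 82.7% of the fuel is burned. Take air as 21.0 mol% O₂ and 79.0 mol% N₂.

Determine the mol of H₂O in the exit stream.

Stoichiometric O₂ = 0.5 × 80.1 = 40.05 mol; O₂ fed = 40.05 × 2.069 = 82.86 mol.
N₂ fed = 82.86 × 79/21 = 311.7 mol.
Fuel reacted = 0.827 × 80.1 → ξ = 66.24 mol.
Outlet (n = n₀ + ν ξ):
  H₂: 80.1 − 1(66.24) = 13.86
  O₂: 82.86 − 0.5(66.24) = 49.74
  N₂: 311.7 (inert)
  H₂O: 0 + 1(66.24) = 66.24

66.2 mol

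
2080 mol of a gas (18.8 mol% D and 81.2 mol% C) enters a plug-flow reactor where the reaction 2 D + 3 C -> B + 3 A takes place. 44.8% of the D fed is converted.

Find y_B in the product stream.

0.044

D reacted = 0.448 × 391 = 175.2 mol; ν_D = −2, so ξ = 175.2/2 = 87.59 mol.
Outlet amounts (n = n₀ + ν ξ):
  D: 391 − 2(87.59) = 215.9
  C: 1689 − 3(87.59) = 1426
  B: 0 + 1(87.59) = 87.59
  A: 0 + 3(87.59) = 262.8
Total out = 1992 mol; y_B = 87.59 / 1992 = 0.04396.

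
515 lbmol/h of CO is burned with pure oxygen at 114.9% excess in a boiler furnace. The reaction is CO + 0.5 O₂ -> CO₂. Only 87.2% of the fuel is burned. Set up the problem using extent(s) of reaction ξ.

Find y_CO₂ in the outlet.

0.532

Stoichiometric O₂ = 0.5 × 515 = 257.5 lbmol/h; O₂ fed = 257.5 × 2.149 = 553.4 lbmol/h.
Fuel reacted = 0.872 × 515 → ξ = 449.1 lbmol/h.
Outlet (n = n₀ + ν ξ):
  CO: 515 − 1(449.1) = 65.92
  O₂: 553.4 − 0.5(449.1) = 328.8
  CO₂: 0 + 1(449.1) = 449.1
Total out = 843.8 lbmol/h; y_CO₂ = 449.1 / 843.8 = 0.5322.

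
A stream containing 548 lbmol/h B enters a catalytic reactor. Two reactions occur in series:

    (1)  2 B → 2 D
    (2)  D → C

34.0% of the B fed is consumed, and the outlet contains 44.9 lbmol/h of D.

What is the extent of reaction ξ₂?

Conversion of B: B consumed = 2ξ₁ = 0.34 × 548 → ξ₁ = 93.16 lbmol/h.
D balance: n_D = 0 + 2ξ₁ − 1ξ₂ = 44.9 → ξ₂ = (2·93.16 − 44.9)/1 = 141.4 lbmol/h.
Outlet amounts (n = n₀ + Σ ν·ξ):
  B: 548 − 2(93.16) = 361.7
  D: 0 + 2(93.16) − 1(141.4) = 44.9
  C: 0 + 1(141.4) = 141.4

ξ₂ = 141 lbmol/h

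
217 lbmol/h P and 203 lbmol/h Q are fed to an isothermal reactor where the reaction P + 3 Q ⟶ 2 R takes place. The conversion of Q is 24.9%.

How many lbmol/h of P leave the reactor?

200 lbmol/h

Q reacted = 0.249 × 203 = 50.55 lbmol/h; ν_Q = −3, so ξ = 50.55/3 = 16.85 lbmol/h.
Outlet amounts (n = n₀ + ν ξ):
  P: 217 − 1(16.85) = 200.2
  Q: 203 − 3(16.85) = 152.5
  R: 0 + 2(16.85) = 33.7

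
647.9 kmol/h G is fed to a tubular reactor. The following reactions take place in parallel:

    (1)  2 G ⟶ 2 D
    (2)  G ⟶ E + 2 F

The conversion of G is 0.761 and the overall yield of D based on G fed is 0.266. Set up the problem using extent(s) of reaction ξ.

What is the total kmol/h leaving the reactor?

1290 kmol/h

Yield of D: 2ξ₁ / 647.9 = 0.266 → ξ₁ = 86.17 kmol/h.
Conversion of G: 2ξ₁ + 1ξ₂ = 0.761 × 647.9 = 493.1 → ξ₂ = 320.7 kmol/h.
Outlet amounts (n = n₀ + Σ ν·ξ):
  G: 647.9 − 2(86.17) − 1(320.7) = 154.8
  D: 0 + 2(86.17) = 172.3
  E: 0 + 1(320.7) = 320.7
  F: 0 + 2(320.7) = 641.4
Total out = 154.8 + 172.3 + 320.7 + 641.4 = 1289 kmol/h.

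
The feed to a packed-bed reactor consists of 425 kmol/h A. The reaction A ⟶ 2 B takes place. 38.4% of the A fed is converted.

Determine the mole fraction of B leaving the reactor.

A reacted = 0.384 × 425 = 163.2 kmol/h; ν_A = −1, so ξ = 163.2/1 = 163.2 kmol/h.
Outlet amounts (n = n₀ + ν ξ):
  A: 425 − 1(163.2) = 261.8
  B: 0 + 2(163.2) = 326.4
Total out = 588.2 kmol/h; y_B = 326.4 / 588.2 = 0.5549.

0.555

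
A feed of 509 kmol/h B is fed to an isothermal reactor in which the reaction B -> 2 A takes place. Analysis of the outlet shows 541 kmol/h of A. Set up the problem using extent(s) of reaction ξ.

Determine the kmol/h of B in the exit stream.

For A: n = n₀ + 2ξ → 541 = 0 + 2ξ, giving ξ = 270.5 kmol/h.
Outlet amounts (n = n₀ + ν ξ):
  B: 509 − 1(270.5) = 238.5
  A: 0 + 2(270.5) = 541

238 kmol/h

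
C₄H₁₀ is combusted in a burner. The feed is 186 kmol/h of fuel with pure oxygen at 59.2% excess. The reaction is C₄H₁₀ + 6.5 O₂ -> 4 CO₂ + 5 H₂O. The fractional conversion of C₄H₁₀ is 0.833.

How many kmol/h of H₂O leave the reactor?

775 kmol/h

Stoichiometric O₂ = 6.5 × 186 = 1209 kmol/h; O₂ fed = 1209 × 1.592 = 1925 kmol/h.
Fuel reacted = 0.833 × 186 → ξ = 154.9 kmol/h.
Outlet (n = n₀ + ν ξ):
  C₄H₁₀: 186 − 1(154.9) = 31.06
  O₂: 1925 − 6.5(154.9) = 917.6
  CO₂: 0 + 4(154.9) = 619.8
  H₂O: 0 + 5(154.9) = 774.7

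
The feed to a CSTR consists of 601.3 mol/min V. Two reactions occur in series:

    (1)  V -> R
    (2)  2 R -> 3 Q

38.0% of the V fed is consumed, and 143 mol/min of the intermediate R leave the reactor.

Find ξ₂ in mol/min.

ξ₂ = 42.7 mol/min

Conversion of V: V consumed = 1ξ₁ = 0.38 × 601.3 → ξ₁ = 228.5 mol/min.
R balance: n_R = 0 + 1ξ₁ − 2ξ₂ = 143 → ξ₂ = (1·228.5 − 143)/2 = 42.75 mol/min.
Outlet amounts (n = n₀ + Σ ν·ξ):
  V: 601.3 − 1(228.5) = 372.8
  R: 0 + 1(228.5) − 2(42.75) = 143
  Q: 0 + 3(42.75) = 128.2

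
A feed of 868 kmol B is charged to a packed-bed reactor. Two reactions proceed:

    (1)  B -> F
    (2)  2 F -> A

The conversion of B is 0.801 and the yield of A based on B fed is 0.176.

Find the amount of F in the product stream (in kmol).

390 kmol

Conversion of B: B consumed = 1ξ₁ = 0.801 × 868 → ξ₁ = 695.3 kmol.
Yield of A: 1ξ₂ / 868 = 0.176 → ξ₂ = 152.8 kmol.
Outlet amounts (n = n₀ + Σ ν·ξ):
  B: 868 − 1(695.3) = 172.7
  F: 0 + 1(695.3) − 2(152.8) = 389.7
  A: 0 + 1(152.8) = 152.8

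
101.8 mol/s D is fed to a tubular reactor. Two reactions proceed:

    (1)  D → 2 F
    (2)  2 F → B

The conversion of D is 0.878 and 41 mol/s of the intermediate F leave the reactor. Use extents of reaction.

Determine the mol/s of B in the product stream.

68.9 mol/s

Conversion of D: D consumed = 1ξ₁ = 0.878 × 101.8 → ξ₁ = 89.38 mol/s.
F balance: n_F = 0 + 2ξ₁ − 2ξ₂ = 41 → ξ₂ = (2·89.38 − 41)/2 = 68.88 mol/s.
Outlet amounts (n = n₀ + Σ ν·ξ):
  D: 101.8 − 1(89.38) = 12.42
  F: 0 + 2(89.38) − 2(68.88) = 41
  B: 0 + 1(68.88) = 68.88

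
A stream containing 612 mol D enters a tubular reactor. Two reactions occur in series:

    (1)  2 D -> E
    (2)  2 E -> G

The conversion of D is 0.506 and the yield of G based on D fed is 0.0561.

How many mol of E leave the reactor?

Conversion of D: D consumed = 2ξ₁ = 0.506 × 612 → ξ₁ = 154.8 mol.
Yield of G: 1ξ₂ / 612 = 0.0561 → ξ₂ = 34.33 mol.
Outlet amounts (n = n₀ + Σ ν·ξ):
  D: 612 − 2(154.8) = 302.3
  E: 0 + 1(154.8) − 2(34.33) = 86.17
  G: 0 + 1(34.33) = 34.33

86.2 mol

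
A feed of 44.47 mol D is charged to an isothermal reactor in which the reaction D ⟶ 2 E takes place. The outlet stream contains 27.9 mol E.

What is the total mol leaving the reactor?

58.4 mol

For E: n = n₀ + 2ξ → 27.9 = 0 + 2ξ, giving ξ = 13.95 mol.
Outlet amounts (n = n₀ + ν ξ):
  D: 44.47 − 1(13.95) = 30.52
  E: 0 + 2(13.95) = 27.9
Total out = 30.52 + 27.9 = 58.42 mol.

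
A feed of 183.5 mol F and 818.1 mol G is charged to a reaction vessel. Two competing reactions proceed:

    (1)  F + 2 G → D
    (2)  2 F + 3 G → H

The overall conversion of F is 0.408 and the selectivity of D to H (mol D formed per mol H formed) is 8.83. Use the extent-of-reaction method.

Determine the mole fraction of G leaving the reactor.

Conversion of F: F consumed = 0.408 × 183.5 = 74.87 mol = 1ξ₁ + 2ξ₂.
Selectivity: 1ξ₁ / (1ξ₂) = 8.83 → ξ₁ = 8.83 ξ₂.
Substitute: (1·8.83 + 2) ξ₂ = 74.87 → ξ₂ = 6.913 mol, ξ₁ = 61.04 mol.
Outlet amounts (n = n₀ + Σ ν·ξ):
  F: 183.5 − 1(61.04) − 2(6.913) = 108.6
  G: 818.1 − 2(61.04) − 3(6.913) = 675.3
  D: 0 + 1(61.04) = 61.04
  H: 0 + 1(6.913) = 6.913
Total out = 851.9 mol; y_G = 675.3 / 851.9 = 0.7927.

0.793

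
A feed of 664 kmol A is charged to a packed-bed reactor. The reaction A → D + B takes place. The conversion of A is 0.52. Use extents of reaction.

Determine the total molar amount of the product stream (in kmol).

A reacted = 0.52 × 664 = 345.3 kmol; ν_A = −1, so ξ = 345.3/1 = 345.3 kmol.
Outlet amounts (n = n₀ + ν ξ):
  A: 664 − 1(345.3) = 318.7
  D: 0 + 1(345.3) = 345.3
  B: 0 + 1(345.3) = 345.3
Total out = 318.7 + 345.3 + 345.3 = 1009 kmol.

1010 kmol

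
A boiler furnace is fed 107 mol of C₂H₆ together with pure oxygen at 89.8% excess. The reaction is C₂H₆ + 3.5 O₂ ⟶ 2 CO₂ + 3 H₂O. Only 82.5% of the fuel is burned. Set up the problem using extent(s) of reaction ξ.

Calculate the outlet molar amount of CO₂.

Stoichiometric O₂ = 3.5 × 107 = 374.5 mol; O₂ fed = 374.5 × 1.898 = 710.8 mol.
Fuel reacted = 0.825 × 107 → ξ = 88.27 mol.
Outlet (n = n₀ + ν ξ):
  C₂H₆: 107 − 1(88.27) = 18.73
  O₂: 710.8 − 3.5(88.27) = 401.8
  CO₂: 0 + 2(88.27) = 176.5
  H₂O: 0 + 3(88.27) = 264.8

177 mol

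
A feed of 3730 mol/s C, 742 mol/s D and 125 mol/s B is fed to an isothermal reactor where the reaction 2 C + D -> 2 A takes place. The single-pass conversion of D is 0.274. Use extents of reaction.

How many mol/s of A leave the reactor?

D reacted = 0.274 × 742 = 203.3 mol/s; ν_D = −1, so ξ = 203.3/1 = 203.3 mol/s.
Outlet amounts (n = n₀ + ν ξ):
  C: 3730 − 2(203.3) = 3323
  D: 742 − 1(203.3) = 538.7
  A: 0 + 2(203.3) = 406.6
  B: 125 (inert)

407 mol/s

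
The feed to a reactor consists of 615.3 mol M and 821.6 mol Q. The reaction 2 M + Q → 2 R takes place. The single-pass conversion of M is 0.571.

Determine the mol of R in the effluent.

351 mol

M reacted = 0.571 × 615.3 = 351.3 mol; ν_M = −2, so ξ = 351.3/2 = 175.7 mol.
Outlet amounts (n = n₀ + ν ξ):
  M: 615.3 − 2(175.7) = 264
  Q: 821.6 − 1(175.7) = 645.9
  R: 0 + 2(175.7) = 351.3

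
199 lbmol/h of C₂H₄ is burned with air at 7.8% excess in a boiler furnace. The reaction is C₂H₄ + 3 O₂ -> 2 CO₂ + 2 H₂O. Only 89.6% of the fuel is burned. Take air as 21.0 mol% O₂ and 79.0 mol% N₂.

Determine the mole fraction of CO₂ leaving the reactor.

Stoichiometric O₂ = 3 × 199 = 597 lbmol/h; O₂ fed = 597 × 1.078 = 643.6 lbmol/h.
N₂ fed = 643.6 × 79/21 = 2421 lbmol/h.
Fuel reacted = 0.896 × 199 → ξ = 178.3 lbmol/h.
Outlet (n = n₀ + ν ξ):
  C₂H₄: 199 − 1(178.3) = 20.7
  O₂: 643.6 − 3(178.3) = 108.7
  N₂: 2421 (inert)
  CO₂: 0 + 2(178.3) = 356.6
  H₂O: 0 + 2(178.3) = 356.6
Total out = 3264 lbmol/h; y_CO₂ = 356.6 / 3264 = 0.1093.

0.109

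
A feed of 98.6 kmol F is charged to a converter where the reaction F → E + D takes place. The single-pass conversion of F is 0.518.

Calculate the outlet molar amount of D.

51.1 kmol

F reacted = 0.518 × 98.6 = 51.07 kmol; ν_F = −1, so ξ = 51.07/1 = 51.07 kmol.
Outlet amounts (n = n₀ + ν ξ):
  F: 98.6 − 1(51.07) = 47.53
  E: 0 + 1(51.07) = 51.07
  D: 0 + 1(51.07) = 51.07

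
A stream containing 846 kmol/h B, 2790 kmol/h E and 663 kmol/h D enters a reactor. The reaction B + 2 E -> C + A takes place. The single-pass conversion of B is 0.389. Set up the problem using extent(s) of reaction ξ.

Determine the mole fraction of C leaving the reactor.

0.0829

B reacted = 0.389 × 846 = 329.1 kmol/h; ν_B = −1, so ξ = 329.1/1 = 329.1 kmol/h.
Outlet amounts (n = n₀ + ν ξ):
  B: 846 − 1(329.1) = 516.9
  E: 2790 − 2(329.1) = 2132
  C: 0 + 1(329.1) = 329.1
  A: 0 + 1(329.1) = 329.1
  D: 663 (inert)
Total out = 3970 kmol/h; y_C = 329.1 / 3970 = 0.0829.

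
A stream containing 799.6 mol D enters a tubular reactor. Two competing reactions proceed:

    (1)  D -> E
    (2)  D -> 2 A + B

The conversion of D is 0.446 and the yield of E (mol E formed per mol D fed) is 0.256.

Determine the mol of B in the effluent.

Yield of E: 1ξ₁ / 799.6 = 0.256 → ξ₁ = 204.7 mol.
Conversion of D: 1ξ₁ + 1ξ₂ = 0.446 × 799.6 = 356.6 → ξ₂ = 151.9 mol.
Outlet amounts (n = n₀ + Σ ν·ξ):
  D: 799.6 − 1(204.7) − 1(151.9) = 443
  E: 0 + 1(204.7) = 204.7
  A: 0 + 2(151.9) = 303.8
  B: 0 + 1(151.9) = 151.9

152 mol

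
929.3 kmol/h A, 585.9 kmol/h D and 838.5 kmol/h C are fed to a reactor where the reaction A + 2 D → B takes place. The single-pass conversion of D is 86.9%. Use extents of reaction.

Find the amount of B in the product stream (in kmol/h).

255 kmol/h

D reacted = 0.869 × 585.9 = 509.1 kmol/h; ν_D = −2, so ξ = 509.1/2 = 254.6 kmol/h.
Outlet amounts (n = n₀ + ν ξ):
  A: 929.3 − 1(254.6) = 674.7
  D: 585.9 − 2(254.6) = 76.75
  B: 0 + 1(254.6) = 254.6
  C: 838.5 (inert)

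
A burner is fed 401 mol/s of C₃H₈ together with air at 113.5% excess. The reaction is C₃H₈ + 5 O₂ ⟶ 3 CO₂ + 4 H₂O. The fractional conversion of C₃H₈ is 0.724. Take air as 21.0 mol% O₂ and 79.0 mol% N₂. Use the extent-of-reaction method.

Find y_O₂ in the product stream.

0.134

Stoichiometric O₂ = 5 × 401 = 2005 mol/s; O₂ fed = 2005 × 2.135 = 4281 mol/s.
N₂ fed = 4281 × 79/21 = 16100 mol/s.
Fuel reacted = 0.724 × 401 → ξ = 290.3 mol/s.
Outlet (n = n₀ + ν ξ):
  C₃H₈: 401 − 1(290.3) = 110.7
  O₂: 4281 − 5(290.3) = 2829
  N₂: 16100 (inert)
  CO₂: 0 + 3(290.3) = 871
  H₂O: 0 + 4(290.3) = 1161
Total out = 21080 mol/s; y_O₂ = 2829 / 21080 = 0.1342.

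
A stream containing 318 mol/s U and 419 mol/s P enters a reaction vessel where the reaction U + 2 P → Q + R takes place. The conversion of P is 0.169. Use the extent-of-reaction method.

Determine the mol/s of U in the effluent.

P reacted = 0.169 × 419 = 70.81 mol/s; ν_P = −2, so ξ = 70.81/2 = 35.41 mol/s.
Outlet amounts (n = n₀ + ν ξ):
  U: 318 − 1(35.41) = 282.6
  P: 419 − 2(35.41) = 348.2
  Q: 0 + 1(35.41) = 35.41
  R: 0 + 1(35.41) = 35.41

283 mol/s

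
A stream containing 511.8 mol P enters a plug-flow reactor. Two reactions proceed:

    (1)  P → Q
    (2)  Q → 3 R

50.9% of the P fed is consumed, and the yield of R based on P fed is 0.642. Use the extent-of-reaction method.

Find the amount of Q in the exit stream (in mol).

Conversion of P: P consumed = 1ξ₁ = 0.509 × 511.8 → ξ₁ = 260.5 mol.
Yield of R: 3ξ₂ / 511.8 = 0.642 → ξ₂ = 109.5 mol.
Outlet amounts (n = n₀ + Σ ν·ξ):
  P: 511.8 − 1(260.5) = 251.3
  Q: 0 + 1(260.5) − 1(109.5) = 151
  R: 0 + 3(109.5) = 328.6

151 mol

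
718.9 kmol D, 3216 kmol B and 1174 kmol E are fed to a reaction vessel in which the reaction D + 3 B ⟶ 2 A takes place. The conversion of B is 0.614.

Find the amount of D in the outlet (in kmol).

B reacted = 0.614 × 3216 = 1975 kmol; ν_B = −3, so ξ = 1975/3 = 658.2 kmol.
Outlet amounts (n = n₀ + ν ξ):
  D: 718.9 − 1(658.2) = 60.69
  B: 3216 − 3(658.2) = 1241
  A: 0 + 2(658.2) = 1316
  E: 1174 (inert)

60.7 kmol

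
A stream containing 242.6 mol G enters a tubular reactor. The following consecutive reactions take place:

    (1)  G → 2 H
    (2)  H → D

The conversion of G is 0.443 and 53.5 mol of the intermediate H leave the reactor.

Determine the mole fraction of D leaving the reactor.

Conversion of G: G consumed = 1ξ₁ = 0.443 × 242.6 → ξ₁ = 107.5 mol.
H balance: n_H = 0 + 2ξ₁ − 1ξ₂ = 53.5 → ξ₂ = (2·107.5 − 53.5)/1 = 161.4 mol.
Outlet amounts (n = n₀ + Σ ν·ξ):
  G: 242.6 − 1(107.5) = 135.1
  H: 0 + 2(107.5) − 1(161.4) = 53.5
  D: 0 + 1(161.4) = 161.4
Total out = 350.1 mol; y_D = 161.4 / 350.1 = 0.4612.

0.461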